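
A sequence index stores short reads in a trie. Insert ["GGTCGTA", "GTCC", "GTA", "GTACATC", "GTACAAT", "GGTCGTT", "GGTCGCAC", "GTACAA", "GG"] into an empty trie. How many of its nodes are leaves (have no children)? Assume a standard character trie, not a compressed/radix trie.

Leaves are exactly the stored words that no other stored word extends.
Those words: "GGTCGCAC", "GGTCGTA", "GGTCGTT", "GTACAAT", "GTACATC", "GTCC"
Leaf count: 6

6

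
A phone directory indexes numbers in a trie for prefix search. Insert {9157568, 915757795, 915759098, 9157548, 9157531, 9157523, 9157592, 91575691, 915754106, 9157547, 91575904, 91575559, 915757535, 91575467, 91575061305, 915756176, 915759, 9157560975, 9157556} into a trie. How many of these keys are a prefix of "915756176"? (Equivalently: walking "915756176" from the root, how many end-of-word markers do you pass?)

1

Walk "915756176" from the root; an end-of-word marker is hit whenever a stored word is a prefix of "915756176".
Prefixes of the query that are stored words: "915756176"
Count: 1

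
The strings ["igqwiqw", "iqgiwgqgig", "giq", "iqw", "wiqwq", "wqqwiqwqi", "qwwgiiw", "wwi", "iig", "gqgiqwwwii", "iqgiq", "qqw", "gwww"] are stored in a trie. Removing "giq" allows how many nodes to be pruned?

A node on "giq"'s path can go only if nothing else ends at it or branches off below it.
The suffix "iq" (2 nodes) is used only by "giq"; the node for "g" still has the child "q", so pruning stops there.
Nodes removed: 2

2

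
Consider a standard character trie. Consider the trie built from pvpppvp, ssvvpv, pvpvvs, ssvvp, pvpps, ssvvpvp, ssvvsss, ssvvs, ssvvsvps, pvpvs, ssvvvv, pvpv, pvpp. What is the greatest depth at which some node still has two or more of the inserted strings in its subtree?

Equivalently: take the maximum, over all pairs, of their longest common prefix length.
"ssvvpv" and "ssvvpvp" agree on "ssvvpv" (6 characters) before diverging; nothing deeper is shared.
Longest shared-prefix length: 6

6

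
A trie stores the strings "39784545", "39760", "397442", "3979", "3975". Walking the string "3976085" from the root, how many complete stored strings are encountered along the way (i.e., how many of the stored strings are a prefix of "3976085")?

1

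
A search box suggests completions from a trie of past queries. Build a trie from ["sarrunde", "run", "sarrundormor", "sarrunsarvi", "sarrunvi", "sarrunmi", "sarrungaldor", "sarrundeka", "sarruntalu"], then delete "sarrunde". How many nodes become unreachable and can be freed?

0

After clearing the end-marker at "sarrunde", prune upward until reaching a node still needed by another word.
Every node on "sarrunde" is still needed (e.g. by "sarrundeka"), so nothing is freed.
Nodes removed: 0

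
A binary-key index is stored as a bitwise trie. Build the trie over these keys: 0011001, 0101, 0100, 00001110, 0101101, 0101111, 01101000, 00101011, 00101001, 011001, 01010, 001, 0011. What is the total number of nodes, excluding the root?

Insert word by word; a character creates a node only if that edge doesn't already exist:
  "0011001" → 7 new (0, 0, 1, 1, 0, 0, 1)
  "0101" → prefix "0" already present; 3 new (1, 0, 1)
  "0100" → prefix "010" already present; 1 new (0)
  "00001110" → prefix "00" already present; 6 new (0, 0, 1, 1, 1, 0)
  "0101101" → prefix "0101" already present; 3 new (1, 0, 1)
  "0101111" → prefix "01011" already present; 2 new (1, 1)
  "01101000" → prefix "01" already present; 6 new (1, 0, 1, 0, 0, 0)
  "00101011" → prefix "001" already present; 5 new (0, 1, 0, 1, 1)
  "00101001" → prefix "001010" already present; 2 new (0, 1)
  "011001" → prefix "0110" already present; 2 new (0, 1)
  "01010" → prefix "0101" already present; 1 new (0)
  "001" → prefix "001" already present; 0 new (none)
  "0011" → prefix "0011" already present; 0 new (none)
Total nodes = 7 + 3 + 1 + 6 + 3 + 2 + 6 + 5 + 2 + 2 + 1 + 0 + 0 = 38

38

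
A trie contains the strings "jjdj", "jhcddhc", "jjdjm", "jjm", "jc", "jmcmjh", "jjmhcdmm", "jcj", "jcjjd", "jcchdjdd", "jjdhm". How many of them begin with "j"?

11

Filter for entries beginning with "j":
Words under "j": jc, jcchdjdd, jcj, jcjjd, jhcddhc, jjdhm, jjdj, jjdjm, jjm, jjmhcdmm, jmcmjh
Count: 11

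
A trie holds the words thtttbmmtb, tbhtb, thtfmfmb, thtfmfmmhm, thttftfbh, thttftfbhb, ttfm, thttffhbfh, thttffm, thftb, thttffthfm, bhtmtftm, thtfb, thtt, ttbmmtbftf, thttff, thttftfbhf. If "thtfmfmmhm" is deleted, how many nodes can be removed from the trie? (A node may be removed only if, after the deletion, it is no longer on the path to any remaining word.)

3

Walk "thtfmfmmhm" from the leaf back toward the root, removing each node that no remaining word uses.
The suffix "mhm" (3 nodes) is used only by "thtfmfmmhm"; the node for "thtfmfm" still has the child "b", so pruning stops there.
Nodes removed: 3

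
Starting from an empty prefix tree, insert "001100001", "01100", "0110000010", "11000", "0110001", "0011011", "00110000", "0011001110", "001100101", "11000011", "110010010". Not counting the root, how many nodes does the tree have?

Count nodes per top-level branch (shared prefixes stored once):
  '0'-branch (00110000, 001100001, 001100101, 0011001110, 0011011, 01100, 0110000010, 0110001): 27 nodes
  '1'-branch (11000, 11000011, 110010010): 13 nodes
Sum: 40

40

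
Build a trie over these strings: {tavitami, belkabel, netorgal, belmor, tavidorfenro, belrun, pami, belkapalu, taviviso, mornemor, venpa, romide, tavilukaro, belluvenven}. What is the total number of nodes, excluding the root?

Trace insertions, counting only characters that open a new branch:
  "tavitami" → 8 new (t, a, v, i, t, a, m, i)
  "belkabel" → 8 new (b, e, l, k, a, b, e, l)
  "netorgal" → 8 new (n, e, t, o, r, g, a, l)
  "belmor" → prefix "bel" already present; 3 new (m, o, r)
  "tavidorfenro" → prefix "tavi" already present; 8 new (d, o, r, f, e, n, r, o)
  "belrun" → prefix "bel" already present; 3 new (r, u, n)
  "pami" → 4 new (p, a, m, i)
  "belkapalu" → prefix "belka" already present; 4 new (p, a, l, u)
  "taviviso" → prefix "tavi" already present; 4 new (v, i, s, o)
  "mornemor" → 8 new (m, o, r, n, e, m, o, r)
  "venpa" → 5 new (v, e, n, p, a)
  "romide" → 6 new (r, o, m, i, d, e)
  "tavilukaro" → prefix "tavi" already present; 6 new (l, u, k, a, r, o)
  "belluvenven" → prefix "bel" already present; 8 new (l, u, v, e, n, v, e, n)
Total nodes = 8 + 8 + 8 + 3 + 8 + 3 + 4 + 4 + 4 + 8 + 5 + 6 + 6 + 8 = 83

83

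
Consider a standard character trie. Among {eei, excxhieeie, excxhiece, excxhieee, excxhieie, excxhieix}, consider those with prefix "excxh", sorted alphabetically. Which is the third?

Filter for "excxh…" and sort: "excxhiece", "excxhieee", "excxhieeie", "excxhieie", "excxhieix"
The 3rd is excxhieeie.

excxhieeie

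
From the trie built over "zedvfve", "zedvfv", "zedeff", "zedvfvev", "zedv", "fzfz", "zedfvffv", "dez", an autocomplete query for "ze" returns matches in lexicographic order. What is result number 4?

DFS of the "ze" subtree visits, in order: "zedeff", "zedfvffv", "zedv", "zedvfv", "zedvfve", "zedvfvev"
Position 4: zedvfv

zedvfv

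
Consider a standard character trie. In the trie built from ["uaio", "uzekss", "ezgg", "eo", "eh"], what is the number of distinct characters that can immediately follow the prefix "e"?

3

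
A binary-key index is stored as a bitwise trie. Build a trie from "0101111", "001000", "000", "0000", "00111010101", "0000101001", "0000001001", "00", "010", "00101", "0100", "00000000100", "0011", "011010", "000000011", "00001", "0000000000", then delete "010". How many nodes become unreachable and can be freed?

After clearing the end-marker at "010", prune upward until reaching a node still needed by another word.
Every node on "010" is still needed (e.g. by "0101111"), so nothing is freed.
Nodes removed: 0

0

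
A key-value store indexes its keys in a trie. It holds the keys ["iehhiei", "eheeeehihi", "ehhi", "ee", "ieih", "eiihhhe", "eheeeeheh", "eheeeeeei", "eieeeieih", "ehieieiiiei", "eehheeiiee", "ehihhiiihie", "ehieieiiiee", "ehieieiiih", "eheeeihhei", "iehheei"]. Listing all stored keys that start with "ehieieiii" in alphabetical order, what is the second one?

ehieieiiiei

DFS of the "ehieieiii" subtree visits, in order: "ehieieiiiee", "ehieieiiiei", "ehieieiiih"
The 2nd is ehieieiiiei.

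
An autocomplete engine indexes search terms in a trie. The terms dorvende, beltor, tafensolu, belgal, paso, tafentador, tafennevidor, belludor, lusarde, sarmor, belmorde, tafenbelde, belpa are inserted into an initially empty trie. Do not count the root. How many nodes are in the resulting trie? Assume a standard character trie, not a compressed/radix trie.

72

For each word, the new-node count is its length minus the longest prefix already in the trie:
  "dorvende" → 8 new (d, o, r, v, e, n, d, e)
  "beltor" → 6 new (b, e, l, t, o, r)
  "tafensolu" → 9 new (t, a, f, e, n, s, o, l, u)
  "belgal" → prefix "bel" already present; 3 new (g, a, l)
  "paso" → 4 new (p, a, s, o)
  "tafentador" → prefix "tafen" already present; 5 new (t, a, d, o, r)
  "tafennevidor" → prefix "tafen" already present; 7 new (n, e, v, i, d, o, r)
  "belludor" → prefix "bel" already present; 5 new (l, u, d, o, r)
  "lusarde" → 7 new (l, u, s, a, r, d, e)
  "sarmor" → 6 new (s, a, r, m, o, r)
  "belmorde" → prefix "bel" already present; 5 new (m, o, r, d, e)
  "tafenbelde" → prefix "tafen" already present; 5 new (b, e, l, d, e)
  "belpa" → prefix "bel" already present; 2 new (p, a)
Total nodes = 8 + 6 + 9 + 3 + 4 + 5 + 7 + 5 + 7 + 6 + 5 + 5 + 2 = 72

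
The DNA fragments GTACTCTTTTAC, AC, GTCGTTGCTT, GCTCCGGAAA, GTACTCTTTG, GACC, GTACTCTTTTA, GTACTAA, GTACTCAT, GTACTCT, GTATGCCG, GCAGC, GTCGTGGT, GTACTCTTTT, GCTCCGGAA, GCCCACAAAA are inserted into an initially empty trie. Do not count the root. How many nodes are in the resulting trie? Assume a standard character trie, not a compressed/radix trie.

58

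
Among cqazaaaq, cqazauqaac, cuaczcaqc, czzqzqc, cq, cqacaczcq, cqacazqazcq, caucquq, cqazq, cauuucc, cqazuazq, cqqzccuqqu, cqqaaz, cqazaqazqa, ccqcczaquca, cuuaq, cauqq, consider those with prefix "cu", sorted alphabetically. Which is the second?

Filter for "cu…" and sort: "cuaczcaqc", "cuuaq"
Position 2: cuuaq

cuuaq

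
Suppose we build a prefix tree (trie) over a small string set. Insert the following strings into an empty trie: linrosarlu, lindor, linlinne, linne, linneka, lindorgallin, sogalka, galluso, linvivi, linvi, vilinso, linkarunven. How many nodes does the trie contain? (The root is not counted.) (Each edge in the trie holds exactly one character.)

61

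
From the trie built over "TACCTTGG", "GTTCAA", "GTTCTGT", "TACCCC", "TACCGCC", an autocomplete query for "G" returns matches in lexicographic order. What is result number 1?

GTTCAA

Filter for "G…" and sort: "GTTCAA", "GTTCTGT"
Position 1: GTTCAA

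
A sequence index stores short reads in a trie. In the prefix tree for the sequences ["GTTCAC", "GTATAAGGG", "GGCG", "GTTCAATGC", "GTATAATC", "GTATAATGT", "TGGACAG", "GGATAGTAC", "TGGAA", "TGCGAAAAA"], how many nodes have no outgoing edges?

10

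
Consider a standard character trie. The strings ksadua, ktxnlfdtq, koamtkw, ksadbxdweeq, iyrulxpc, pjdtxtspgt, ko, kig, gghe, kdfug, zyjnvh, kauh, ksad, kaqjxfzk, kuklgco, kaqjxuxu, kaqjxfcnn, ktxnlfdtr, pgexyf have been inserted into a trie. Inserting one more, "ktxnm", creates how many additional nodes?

1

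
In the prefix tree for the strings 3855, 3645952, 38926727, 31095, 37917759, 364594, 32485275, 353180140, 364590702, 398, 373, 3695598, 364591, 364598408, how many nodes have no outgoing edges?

Leaves are exactly the stored words that no other stored word extends.
Those words: "31095", "32485275", "353180140", "364590702", "364591", "364594", "3645952", "364598408", "3695598", "373", "37917759", "3855", "38926727", "398"
Leaf count: 14

14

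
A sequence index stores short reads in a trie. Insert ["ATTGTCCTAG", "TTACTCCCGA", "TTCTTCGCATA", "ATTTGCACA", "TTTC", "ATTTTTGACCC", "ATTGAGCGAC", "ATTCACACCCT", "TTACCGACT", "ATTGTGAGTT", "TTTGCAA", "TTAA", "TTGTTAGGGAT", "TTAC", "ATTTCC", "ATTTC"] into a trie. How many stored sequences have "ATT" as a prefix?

8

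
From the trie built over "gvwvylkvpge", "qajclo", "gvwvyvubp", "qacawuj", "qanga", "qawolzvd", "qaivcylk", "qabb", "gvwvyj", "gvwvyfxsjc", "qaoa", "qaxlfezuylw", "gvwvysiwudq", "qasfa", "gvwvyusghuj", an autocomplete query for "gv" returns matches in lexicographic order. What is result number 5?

Words with prefix "gv", in lexicographic order: "gvwvyfxsjc", "gvwvyj", "gvwvylkvpge", "gvwvysiwudq", "gvwvyusghuj", "gvwvyvubp"
The 5th is gvwvyusghuj.

gvwvyusghuj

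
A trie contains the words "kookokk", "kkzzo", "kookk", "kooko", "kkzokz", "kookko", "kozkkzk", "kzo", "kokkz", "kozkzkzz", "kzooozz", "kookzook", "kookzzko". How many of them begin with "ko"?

Traverse to the node for "ko", then collect every word in that subtree.
Words under "ko": kokkz, kookk, kookko, kooko, kookokk, kookzook, kookzzko, kozkkzk, kozkzkzz
Count: 9

9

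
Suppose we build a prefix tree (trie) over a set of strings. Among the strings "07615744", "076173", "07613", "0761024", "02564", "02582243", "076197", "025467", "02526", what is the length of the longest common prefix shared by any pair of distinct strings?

4

Look for the deepest trie node that still has at least two words in its subtree.
"0761024" and "07613" agree on "0761" (4 characters) before diverging; nothing deeper is shared.
Longest shared-prefix length: 4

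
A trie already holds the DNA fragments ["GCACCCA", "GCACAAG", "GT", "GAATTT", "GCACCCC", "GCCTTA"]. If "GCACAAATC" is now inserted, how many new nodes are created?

3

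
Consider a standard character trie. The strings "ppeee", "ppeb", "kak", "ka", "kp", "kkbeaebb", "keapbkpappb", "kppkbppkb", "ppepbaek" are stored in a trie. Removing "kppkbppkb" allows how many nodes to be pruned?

After clearing the end-marker at "kppkbppkb", prune upward until reaching a node still needed by another word.
The suffix "pkbppkb" (7 nodes) is used only by "kppkbppkb"; "kp" is itself a stored word, so pruning stops there.
Nodes removed: 7

7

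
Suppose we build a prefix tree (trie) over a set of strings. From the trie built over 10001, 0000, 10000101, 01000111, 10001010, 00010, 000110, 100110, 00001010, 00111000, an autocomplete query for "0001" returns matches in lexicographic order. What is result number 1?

00010

DFS of the "0001" subtree visits, in order: "00010", "000110"
The 1st is 00010.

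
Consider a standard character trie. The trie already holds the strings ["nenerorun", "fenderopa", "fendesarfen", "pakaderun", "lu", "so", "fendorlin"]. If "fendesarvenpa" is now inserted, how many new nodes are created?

5

"fendesar" is already a path in the trie; the remaining "venpa" must be added.
So 13 − 8 = 5 new nodes.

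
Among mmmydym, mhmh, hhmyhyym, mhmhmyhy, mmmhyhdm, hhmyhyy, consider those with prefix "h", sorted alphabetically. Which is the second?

Words with prefix "h", in lexicographic order: "hhmyhyy", "hhmyhyym"
Position 2: hhmyhyym

hhmyhyym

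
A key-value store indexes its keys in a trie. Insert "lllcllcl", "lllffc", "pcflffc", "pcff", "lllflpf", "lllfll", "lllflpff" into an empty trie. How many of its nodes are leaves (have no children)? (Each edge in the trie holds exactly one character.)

6

A leaf is a node with no children — equivalently, the end of a word that is not a proper prefix of any other stored word.
Those words: "lllcllcl", "lllffc", "lllfll", "lllflpff", "pcff", "pcflffc"
Leaf count: 6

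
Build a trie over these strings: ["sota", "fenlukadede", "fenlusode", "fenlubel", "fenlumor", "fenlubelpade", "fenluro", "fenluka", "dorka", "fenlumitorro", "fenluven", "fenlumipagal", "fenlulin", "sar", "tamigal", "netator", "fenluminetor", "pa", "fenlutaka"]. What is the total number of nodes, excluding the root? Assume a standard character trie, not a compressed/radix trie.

80

For each word, the new-node count is its length minus the longest prefix already in the trie:
  "sota" → 4 new (s, o, t, a)
  "fenlukadede" → 11 new (f, e, n, l, u, k, a, d, e, d, e)
  "fenlusode" → prefix "fenlu" already present; 4 new (s, o, d, e)
  "fenlubel" → prefix "fenlu" already present; 3 new (b, e, l)
  "fenlumor" → prefix "fenlu" already present; 3 new (m, o, r)
  "fenlubelpade" → prefix "fenlubel" already present; 4 new (p, a, d, e)
  "fenluro" → prefix "fenlu" already present; 2 new (r, o)
  "fenluka" → prefix "fenluka" already present; 0 new (none)
  "dorka" → 5 new (d, o, r, k, a)
  "fenlumitorro" → prefix "fenlum" already present; 6 new (i, t, o, r, r, o)
  "fenluven" → prefix "fenlu" already present; 3 new (v, e, n)
  "fenlumipagal" → prefix "fenlumi" already present; 5 new (p, a, g, a, l)
  "fenlulin" → prefix "fenlu" already present; 3 new (l, i, n)
  "sar" → prefix "s" already present; 2 new (a, r)
  "tamigal" → 7 new (t, a, m, i, g, a, l)
  "netator" → 7 new (n, e, t, a, t, o, r)
  "fenluminetor" → prefix "fenlumi" already present; 5 new (n, e, t, o, r)
  "pa" → 2 new (p, a)
  "fenlutaka" → prefix "fenlu" already present; 4 new (t, a, k, a)
Total nodes = 4 + 11 + 4 + 3 + 3 + 4 + 2 + 0 + 5 + 6 + 3 + 5 + 3 + 2 + 7 + 7 + 5 + 2 + 4 = 80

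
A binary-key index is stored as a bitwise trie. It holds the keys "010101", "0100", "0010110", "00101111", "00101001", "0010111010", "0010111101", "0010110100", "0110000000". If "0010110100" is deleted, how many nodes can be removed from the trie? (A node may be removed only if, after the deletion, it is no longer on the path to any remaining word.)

3

A node on "0010110100"'s path can go only if nothing else ends at it or branches off below it.
The suffix "100" (3 nodes) is used only by "0010110100"; "0010110" is itself a stored word, so pruning stops there.
Nodes removed: 3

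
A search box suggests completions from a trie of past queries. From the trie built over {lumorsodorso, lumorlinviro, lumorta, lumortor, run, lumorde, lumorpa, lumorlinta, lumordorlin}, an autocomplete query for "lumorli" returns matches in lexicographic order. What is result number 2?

lumorlinviro

Words with prefix "lumorli", in lexicographic order: "lumorlinta", "lumorlinviro"
The 2nd is lumorlinviro.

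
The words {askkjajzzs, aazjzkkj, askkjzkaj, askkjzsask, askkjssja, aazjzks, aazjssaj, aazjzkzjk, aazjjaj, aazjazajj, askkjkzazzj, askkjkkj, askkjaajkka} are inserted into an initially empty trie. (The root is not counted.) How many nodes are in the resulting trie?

Trace insertions, counting only characters that open a new branch:
  "askkjajzzs" → 10 new (a, s, k, k, j, a, j, z, z, s)
  "aazjzkkj" → prefix "a" already present; 7 new (a, z, j, z, k, k, j)
  "askkjzkaj" → prefix "askkj" already present; 4 new (z, k, a, j)
  "askkjzsask" → prefix "askkjz" already present; 4 new (s, a, s, k)
  "askkjssja" → prefix "askkj" already present; 4 new (s, s, j, a)
  "aazjzks" → prefix "aazjzk" already present; 1 new (s)
  "aazjssaj" → prefix "aazj" already present; 4 new (s, s, a, j)
  "aazjzkzjk" → prefix "aazjzk" already present; 3 new (z, j, k)
  "aazjjaj" → prefix "aazj" already present; 3 new (j, a, j)
  "aazjazajj" → prefix "aazj" already present; 5 new (a, z, a, j, j)
  "askkjkzazzj" → prefix "askkj" already present; 6 new (k, z, a, z, z, j)
  "askkjkkj" → prefix "askkjk" already present; 2 new (k, j)
  "askkjaajkka" → prefix "askkja" already present; 5 new (a, j, k, k, a)
Total nodes = 10 + 7 + 4 + 4 + 4 + 1 + 4 + 3 + 3 + 5 + 6 + 2 + 5 = 58

58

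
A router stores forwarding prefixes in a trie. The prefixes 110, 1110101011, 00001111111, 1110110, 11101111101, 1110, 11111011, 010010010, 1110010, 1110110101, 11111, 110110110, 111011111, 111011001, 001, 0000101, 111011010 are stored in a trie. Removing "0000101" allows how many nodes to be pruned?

2

After clearing the end-marker at "0000101", prune upward until reaching a node still needed by another word.
The suffix "01" (2 nodes) is used only by "0000101"; the node for "00001" still has the child "1", so pruning stops there.
Nodes removed: 2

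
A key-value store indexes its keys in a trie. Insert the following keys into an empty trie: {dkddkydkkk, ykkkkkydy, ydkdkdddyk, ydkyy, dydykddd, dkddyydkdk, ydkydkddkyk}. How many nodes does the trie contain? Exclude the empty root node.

50

Trace insertions, counting only characters that open a new branch:
  "dkddkydkkk" → 10 new (d, k, d, d, k, y, d, k, k, k)
  "ykkkkkydy" → 9 new (y, k, k, k, k, k, y, d, y)
  "ydkdkdddyk" → prefix "y" already present; 9 new (d, k, d, k, d, d, d, y, k)
  "ydkyy" → prefix "ydk" already present; 2 new (y, y)
  "dydykddd" → prefix "d" already present; 7 new (y, d, y, k, d, d, d)
  "dkddyydkdk" → prefix "dkdd" already present; 6 new (y, y, d, k, d, k)
  "ydkydkddkyk" → prefix "ydky" already present; 7 new (d, k, d, d, k, y, k)
Total nodes = 10 + 9 + 9 + 2 + 7 + 6 + 7 = 50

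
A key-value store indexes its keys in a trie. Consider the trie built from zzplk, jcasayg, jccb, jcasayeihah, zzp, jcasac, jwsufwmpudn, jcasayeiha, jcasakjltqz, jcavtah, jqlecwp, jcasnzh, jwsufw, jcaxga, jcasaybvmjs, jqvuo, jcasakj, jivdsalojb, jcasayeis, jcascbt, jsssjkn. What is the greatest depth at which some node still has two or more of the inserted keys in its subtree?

10

Equivalently: take the maximum, over all pairs, of their longest common prefix length.
"jcasayeiha" and "jcasayeihah" agree on "jcasayeiha" (10 characters) before diverging; nothing deeper is shared.
Longest shared-prefix length: 10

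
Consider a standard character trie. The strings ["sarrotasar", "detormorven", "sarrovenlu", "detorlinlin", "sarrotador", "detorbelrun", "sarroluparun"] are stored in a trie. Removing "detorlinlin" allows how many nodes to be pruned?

6

Walk "detorlinlin" from the leaf back toward the root, removing each node that no remaining word uses.
The suffix "linlin" (6 nodes) is used only by "detorlinlin"; the node for "detor" still has the child "m", so pruning stops there.
Nodes removed: 6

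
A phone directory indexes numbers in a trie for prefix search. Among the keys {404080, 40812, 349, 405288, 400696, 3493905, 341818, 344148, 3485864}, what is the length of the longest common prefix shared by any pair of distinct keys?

Look for the deepest trie node that still has at least two words in its subtree.
"349" and "3493905" agree on "349" (3 characters) before diverging; nothing deeper is shared.
Longest shared-prefix length: 3

3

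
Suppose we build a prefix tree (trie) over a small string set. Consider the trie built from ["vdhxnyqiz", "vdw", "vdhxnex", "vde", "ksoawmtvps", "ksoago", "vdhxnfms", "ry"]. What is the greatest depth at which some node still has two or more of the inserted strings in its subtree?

5

Look for the deepest trie node that still has at least two words in its subtree.
e.g. "vdhxnex" and "vdhxnfms" share the prefix "vdhxn" of length 5; no pair shares a longer one.
Longest shared-prefix length: 5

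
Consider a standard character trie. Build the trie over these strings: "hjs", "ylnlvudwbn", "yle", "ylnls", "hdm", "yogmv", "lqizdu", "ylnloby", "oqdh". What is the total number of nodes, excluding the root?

34

For each word, the new-node count is its length minus the longest prefix already in the trie:
  "hjs" → 3 new (h, j, s)
  "ylnlvudwbn" → 10 new (y, l, n, l, v, u, d, w, b, n)
  "yle" → prefix "yl" already present; 1 new (e)
  "ylnls" → prefix "ylnl" already present; 1 new (s)
  "hdm" → prefix "h" already present; 2 new (d, m)
  "yogmv" → prefix "y" already present; 4 new (o, g, m, v)
  "lqizdu" → 6 new (l, q, i, z, d, u)
  "ylnloby" → prefix "ylnl" already present; 3 new (o, b, y)
  "oqdh" → 4 new (o, q, d, h)
Total nodes = 3 + 10 + 1 + 1 + 2 + 4 + 6 + 3 + 4 = 34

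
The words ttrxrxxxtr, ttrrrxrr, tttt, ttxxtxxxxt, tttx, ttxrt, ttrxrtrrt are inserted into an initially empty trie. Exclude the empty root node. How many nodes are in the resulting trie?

Trace insertions, counting only characters that open a new branch:
  "ttrxrxxxtr" → 10 new (t, t, r, x, r, x, x, x, t, r)
  "ttrrrxrr" → prefix "ttr" already present; 5 new (r, r, x, r, r)
  "tttt" → prefix "tt" already present; 2 new (t, t)
  "ttxxtxxxxt" → prefix "tt" already present; 8 new (x, x, t, x, x, x, x, t)
  "tttx" → prefix "ttt" already present; 1 new (x)
  "ttxrt" → prefix "ttx" already present; 2 new (r, t)
  "ttrxrtrrt" → prefix "ttrxr" already present; 4 new (t, r, r, t)
Total nodes = 10 + 5 + 2 + 8 + 1 + 2 + 4 = 32

32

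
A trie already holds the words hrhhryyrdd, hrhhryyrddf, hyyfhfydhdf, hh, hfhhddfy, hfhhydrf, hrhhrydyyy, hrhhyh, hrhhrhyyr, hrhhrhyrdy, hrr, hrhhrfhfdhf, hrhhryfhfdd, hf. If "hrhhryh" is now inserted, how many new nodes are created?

Walking "hrhhryh" from the root, the first 6 characters ("hrhhry") follow existing edges; "h" is the first miss.
So 7 − 6 = 1 new nodes.

1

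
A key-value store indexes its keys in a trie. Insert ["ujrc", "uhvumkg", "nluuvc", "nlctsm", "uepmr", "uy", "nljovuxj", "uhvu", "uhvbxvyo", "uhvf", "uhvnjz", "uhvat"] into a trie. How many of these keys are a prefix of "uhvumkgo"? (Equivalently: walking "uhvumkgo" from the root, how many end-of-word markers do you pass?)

2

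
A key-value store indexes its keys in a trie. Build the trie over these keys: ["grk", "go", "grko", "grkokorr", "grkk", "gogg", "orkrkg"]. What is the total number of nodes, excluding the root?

18

Trace insertions, counting only characters that open a new branch:
  "grk" → 3 new (g, r, k)
  "go" → prefix "g" already present; 1 new (o)
  "grko" → prefix "grk" already present; 1 new (o)
  "grkokorr" → prefix "grko" already present; 4 new (k, o, r, r)
  "grkk" → prefix "grk" already present; 1 new (k)
  "gogg" → prefix "go" already present; 2 new (g, g)
  "orkrkg" → 6 new (o, r, k, r, k, g)
Total nodes = 3 + 1 + 1 + 4 + 1 + 2 + 6 = 18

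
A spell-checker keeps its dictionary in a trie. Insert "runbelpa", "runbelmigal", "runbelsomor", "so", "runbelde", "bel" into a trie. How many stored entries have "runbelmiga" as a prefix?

1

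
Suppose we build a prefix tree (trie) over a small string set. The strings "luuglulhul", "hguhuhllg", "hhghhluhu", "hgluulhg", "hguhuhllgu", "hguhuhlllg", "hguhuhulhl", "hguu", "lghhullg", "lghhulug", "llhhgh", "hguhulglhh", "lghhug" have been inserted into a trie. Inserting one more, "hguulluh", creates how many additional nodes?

Walking "hguulluh" from the root, the first 4 characters ("hguu") follow existing edges; "l" is the first miss.
Each of the 4 remaining characters creates one node.

4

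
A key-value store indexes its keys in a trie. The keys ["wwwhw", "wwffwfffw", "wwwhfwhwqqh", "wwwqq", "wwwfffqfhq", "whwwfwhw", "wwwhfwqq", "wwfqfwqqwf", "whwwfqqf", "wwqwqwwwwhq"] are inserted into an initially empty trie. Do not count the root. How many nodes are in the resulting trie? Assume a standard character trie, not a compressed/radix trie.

56

Count nodes per top-level branch (shared prefixes stored once):
  'w'-branch (whwwfqqf, whwwfwhw, wwffwfffw, wwfqfwqqwf, wwqwqwwwwhq, wwwfffqfhq, wwwhfwhwqqh, wwwhfwqq, wwwhw, wwwqq): 56 nodes
Sum: 56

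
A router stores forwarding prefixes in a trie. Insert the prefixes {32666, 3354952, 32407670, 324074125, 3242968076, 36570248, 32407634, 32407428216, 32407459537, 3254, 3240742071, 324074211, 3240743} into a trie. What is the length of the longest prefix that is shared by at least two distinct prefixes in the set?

7

The deepest shared node is where two words last agree before diverging.
"3240742071" and "324074211" agree on "3240742" (7 characters) before diverging; nothing deeper is shared.
Longest shared-prefix length: 7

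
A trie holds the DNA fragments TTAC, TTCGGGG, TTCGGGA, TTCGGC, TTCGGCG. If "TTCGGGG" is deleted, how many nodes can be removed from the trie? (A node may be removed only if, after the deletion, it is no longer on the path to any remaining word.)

1

A node on "TTCGGGG"'s path can go only if nothing else ends at it or branches off below it.
The suffix "G" (1 node) is used only by "TTCGGGG"; the node for "TTCGGG" still has the child "A", so pruning stops there.
Nodes removed: 1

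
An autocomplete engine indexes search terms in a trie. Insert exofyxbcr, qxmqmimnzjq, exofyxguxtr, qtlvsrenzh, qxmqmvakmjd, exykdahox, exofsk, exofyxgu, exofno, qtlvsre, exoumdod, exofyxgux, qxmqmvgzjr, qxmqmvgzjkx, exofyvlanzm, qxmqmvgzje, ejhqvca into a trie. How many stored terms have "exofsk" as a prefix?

Traverse to the node for "exofsk", then collect every word in that subtree.
Matches: "exofsk"
Count: 1

1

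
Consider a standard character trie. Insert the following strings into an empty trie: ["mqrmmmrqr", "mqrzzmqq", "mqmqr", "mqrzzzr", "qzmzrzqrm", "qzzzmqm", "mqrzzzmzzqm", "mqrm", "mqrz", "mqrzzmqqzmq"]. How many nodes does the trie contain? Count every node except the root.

Trace insertions, counting only characters that open a new branch:
  "mqrmmmrqr" → 9 new (m, q, r, m, m, m, r, q, r)
  "mqrzzmqq" → prefix "mqr" already present; 5 new (z, z, m, q, q)
  "mqmqr" → prefix "mq" already present; 3 new (m, q, r)
  "mqrzzzr" → prefix "mqrzz" already present; 2 new (z, r)
  "qzmzrzqrm" → 9 new (q, z, m, z, r, z, q, r, m)
  "qzzzmqm" → prefix "qz" already present; 5 new (z, z, m, q, m)
  "mqrzzzmzzqm" → prefix "mqrzzz" already present; 5 new (m, z, z, q, m)
  "mqrm" → prefix "mqrm" already present; 0 new (none)
  "mqrz" → prefix "mqrz" already present; 0 new (none)
  "mqrzzmqqzmq" → prefix "mqrzzmqq" already present; 3 new (z, m, q)
Total nodes = 9 + 5 + 3 + 2 + 9 + 5 + 5 + 0 + 0 + 3 = 41

41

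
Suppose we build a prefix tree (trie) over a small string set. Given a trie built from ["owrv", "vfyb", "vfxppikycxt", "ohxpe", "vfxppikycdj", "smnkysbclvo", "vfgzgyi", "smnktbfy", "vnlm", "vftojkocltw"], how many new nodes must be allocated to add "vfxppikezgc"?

"vfxppik" is already a path in the trie; the remaining "ezgc" must be added.
New nodes needed: |"vfxppikezgc"| − 7 = 11 − 7 = 4.

4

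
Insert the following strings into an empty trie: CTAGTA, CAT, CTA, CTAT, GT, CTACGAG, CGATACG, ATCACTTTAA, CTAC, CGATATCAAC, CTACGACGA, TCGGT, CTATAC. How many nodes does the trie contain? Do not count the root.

46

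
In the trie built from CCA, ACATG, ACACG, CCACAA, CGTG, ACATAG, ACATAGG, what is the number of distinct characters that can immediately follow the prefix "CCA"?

1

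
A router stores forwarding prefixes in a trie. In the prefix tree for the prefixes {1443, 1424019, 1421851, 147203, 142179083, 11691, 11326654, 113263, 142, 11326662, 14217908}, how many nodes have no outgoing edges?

9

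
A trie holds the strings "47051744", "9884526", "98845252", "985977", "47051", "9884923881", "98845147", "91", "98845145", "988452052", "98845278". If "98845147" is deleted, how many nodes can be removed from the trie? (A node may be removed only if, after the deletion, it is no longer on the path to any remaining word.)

1

A node on "98845147"'s path can go only if nothing else ends at it or branches off below it.
The suffix "7" (1 node) is used only by "98845147"; the node for "9884514" still has the child "5", so pruning stops there.
Nodes removed: 1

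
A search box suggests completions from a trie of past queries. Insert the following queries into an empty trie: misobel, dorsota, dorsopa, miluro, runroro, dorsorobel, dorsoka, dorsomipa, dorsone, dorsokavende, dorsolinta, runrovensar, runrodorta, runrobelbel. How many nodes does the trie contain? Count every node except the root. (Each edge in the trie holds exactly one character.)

67

For each word, the new-node count is its length minus the longest prefix already in the trie:
  "misobel" → 7 new (m, i, s, o, b, e, l)
  "dorsota" → 7 new (d, o, r, s, o, t, a)
  "dorsopa" → prefix "dorso" already present; 2 new (p, a)
  "miluro" → prefix "mi" already present; 4 new (l, u, r, o)
  "runroro" → 7 new (r, u, n, r, o, r, o)
  "dorsorobel" → prefix "dorso" already present; 5 new (r, o, b, e, l)
  "dorsoka" → prefix "dorso" already present; 2 new (k, a)
  "dorsomipa" → prefix "dorso" already present; 4 new (m, i, p, a)
  "dorsone" → prefix "dorso" already present; 2 new (n, e)
  "dorsokavende" → prefix "dorsoka" already present; 5 new (v, e, n, d, e)
  "dorsolinta" → prefix "dorso" already present; 5 new (l, i, n, t, a)
  "runrovensar" → prefix "runro" already present; 6 new (v, e, n, s, a, r)
  "runrodorta" → prefix "runro" already present; 5 new (d, o, r, t, a)
  "runrobelbel" → prefix "runro" already present; 6 new (b, e, l, b, e, l)
Total nodes = 7 + 7 + 2 + 4 + 7 + 5 + 2 + 4 + 2 + 5 + 5 + 6 + 5 + 6 = 67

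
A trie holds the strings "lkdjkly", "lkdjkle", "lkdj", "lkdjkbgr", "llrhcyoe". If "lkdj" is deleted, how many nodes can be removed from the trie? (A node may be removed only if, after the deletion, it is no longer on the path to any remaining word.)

0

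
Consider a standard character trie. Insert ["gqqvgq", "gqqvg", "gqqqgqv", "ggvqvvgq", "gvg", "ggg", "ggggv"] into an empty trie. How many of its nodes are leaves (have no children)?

5

Leaves are exactly the stored words that no other stored word extends.
Those words: "ggggv", "ggvqvvgq", "gqqqgqv", "gqqvgq", "gvg"
Leaf count: 5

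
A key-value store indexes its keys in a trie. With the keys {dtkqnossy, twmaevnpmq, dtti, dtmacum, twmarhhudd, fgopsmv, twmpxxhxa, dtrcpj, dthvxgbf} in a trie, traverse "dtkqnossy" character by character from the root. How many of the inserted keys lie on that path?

Check each prefix of "dtkqnossy" against the stored set — each match is an end-marker on the path.
Prefixes of the query that are stored words: "dtkqnossy"
Count: 1

1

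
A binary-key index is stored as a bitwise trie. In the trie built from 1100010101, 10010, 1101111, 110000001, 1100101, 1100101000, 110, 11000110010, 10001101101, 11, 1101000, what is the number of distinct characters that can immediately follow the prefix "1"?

Walk "1" from the root, arriving at one node.
Distinct next characters after "1": 0, 1.
That node has 2 child edges.

2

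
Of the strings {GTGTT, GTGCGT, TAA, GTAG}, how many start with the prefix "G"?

3

Walk to "G"; the words in its subtree are exactly those with that prefix.
Words under "G": GTAG, GTGCGT, GTGTT
Count: 3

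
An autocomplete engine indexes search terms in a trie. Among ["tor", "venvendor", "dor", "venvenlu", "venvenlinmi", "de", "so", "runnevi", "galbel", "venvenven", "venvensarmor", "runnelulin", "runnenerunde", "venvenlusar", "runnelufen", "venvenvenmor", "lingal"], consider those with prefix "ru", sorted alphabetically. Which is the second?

Filter for "ru…" and sort: "runnelufen", "runnelulin", "runnenerunde", "runnevi"
The 2nd is runnelulin.

runnelulin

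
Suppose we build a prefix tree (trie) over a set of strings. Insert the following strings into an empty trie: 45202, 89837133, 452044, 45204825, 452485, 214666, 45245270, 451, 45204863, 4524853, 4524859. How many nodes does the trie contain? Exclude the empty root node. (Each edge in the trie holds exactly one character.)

Trace insertions, counting only characters that open a new branch:
  "45202" → 5 new (4, 5, 2, 0, 2)
  "89837133" → 8 new (8, 9, 8, 3, 7, 1, 3, 3)
  "452044" → prefix "4520" already present; 2 new (4, 4)
  "45204825" → prefix "45204" already present; 3 new (8, 2, 5)
  "452485" → prefix "452" already present; 3 new (4, 8, 5)
  "214666" → 6 new (2, 1, 4, 6, 6, 6)
  "45245270" → prefix "4524" already present; 4 new (5, 2, 7, 0)
  "451" → prefix "45" already present; 1 new (1)
  "45204863" → prefix "452048" already present; 2 new (6, 3)
  "4524853" → prefix "452485" already present; 1 new (3)
  "4524859" → prefix "452485" already present; 1 new (9)
Total nodes = 5 + 8 + 2 + 3 + 3 + 6 + 4 + 1 + 2 + 1 + 1 = 36

36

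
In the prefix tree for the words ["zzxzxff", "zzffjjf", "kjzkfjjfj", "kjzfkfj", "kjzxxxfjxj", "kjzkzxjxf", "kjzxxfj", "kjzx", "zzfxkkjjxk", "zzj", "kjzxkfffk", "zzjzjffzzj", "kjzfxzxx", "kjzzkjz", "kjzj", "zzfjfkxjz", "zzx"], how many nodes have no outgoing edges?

14

Leaves are exactly the stored words that no other stored word extends.
Those words: "kjzfkfj", "kjzfxzxx", "kjzj", "kjzkfjjfj", "kjzkzxjxf", "kjzxkfffk", "kjzxxfj", "kjzxxxfjxj", "kjzzkjz", "zzffjjf", "zzfjfkxjz", "zzfxkkjjxk", "zzjzjffzzj", "zzxzxff"
Leaf count: 14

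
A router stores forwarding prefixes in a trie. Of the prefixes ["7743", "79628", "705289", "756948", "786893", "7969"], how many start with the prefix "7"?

6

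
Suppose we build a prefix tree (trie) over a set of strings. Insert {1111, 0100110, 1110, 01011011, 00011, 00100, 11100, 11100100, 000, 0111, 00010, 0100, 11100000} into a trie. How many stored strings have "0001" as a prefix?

2

Walk to "0001"; the words in its subtree are exactly those with that prefix.
Words under "0001": 00010, 00011
Count: 2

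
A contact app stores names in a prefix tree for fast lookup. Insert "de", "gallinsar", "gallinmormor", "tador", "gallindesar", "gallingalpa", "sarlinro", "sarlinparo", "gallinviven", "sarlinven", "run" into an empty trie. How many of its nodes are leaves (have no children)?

Leaves are exactly the stored words that no other stored word extends.
Those words: "de", "gallindesar", "gallingalpa", "gallinmormor", "gallinsar", "gallinviven", "run", "sarlinparo", "sarlinro", "sarlinven", "tador"
Leaf count: 11

11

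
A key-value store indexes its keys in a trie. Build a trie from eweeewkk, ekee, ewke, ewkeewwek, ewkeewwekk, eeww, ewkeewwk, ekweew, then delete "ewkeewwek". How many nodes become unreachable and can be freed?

A node on "ewkeewwek"'s path can go only if nothing else ends at it or branches off below it.
Every node on "ewkeewwek" is still needed (e.g. by "ewkeewwekk"), so nothing is freed.
Nodes removed: 0

0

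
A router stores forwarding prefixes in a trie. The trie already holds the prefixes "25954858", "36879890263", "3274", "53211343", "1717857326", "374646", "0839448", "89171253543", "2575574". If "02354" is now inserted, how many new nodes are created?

Walking "02354" from the root, the first 1 characters ("0") follow existing edges; "2" is the first miss.
Each of the 4 remaining characters creates one node.

4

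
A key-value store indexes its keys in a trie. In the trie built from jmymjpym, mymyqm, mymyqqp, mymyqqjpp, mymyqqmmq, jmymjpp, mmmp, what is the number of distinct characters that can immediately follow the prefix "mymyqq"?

3

Follow the path "mymyqq" to its node, then look at its outgoing edges.
Characters that immediately follow "mymyqq" among the stored strings: {j, m, p}.
That node has 3 child edges.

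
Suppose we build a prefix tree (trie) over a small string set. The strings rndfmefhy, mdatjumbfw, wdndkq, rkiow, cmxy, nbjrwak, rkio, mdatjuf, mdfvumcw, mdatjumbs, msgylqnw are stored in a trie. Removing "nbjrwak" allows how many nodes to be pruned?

Walk "nbjrwak" from the leaf back toward the root, removing each node that no remaining word uses.
No other word shares any prefix with "nbjrwak", so all 7 of its nodes go.
Nodes removed: 7

7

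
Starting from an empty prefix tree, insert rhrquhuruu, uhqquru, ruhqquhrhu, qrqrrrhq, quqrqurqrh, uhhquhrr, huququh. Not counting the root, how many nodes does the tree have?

Trace insertions, counting only characters that open a new branch:
  "rhrquhuruu" → 10 new (r, h, r, q, u, h, u, r, u, u)
  "uhqquru" → 7 new (u, h, q, q, u, r, u)
  "ruhqquhrhu" → prefix "r" already present; 9 new (u, h, q, q, u, h, r, h, u)
  "qrqrrrhq" → 8 new (q, r, q, r, r, r, h, q)
  "quqrqurqrh" → prefix "q" already present; 9 new (u, q, r, q, u, r, q, r, h)
  "uhhquhrr" → prefix "uh" already present; 6 new (h, q, u, h, r, r)
  "huququh" → 7 new (h, u, q, u, q, u, h)
Total nodes = 10 + 7 + 9 + 8 + 9 + 6 + 7 = 56

56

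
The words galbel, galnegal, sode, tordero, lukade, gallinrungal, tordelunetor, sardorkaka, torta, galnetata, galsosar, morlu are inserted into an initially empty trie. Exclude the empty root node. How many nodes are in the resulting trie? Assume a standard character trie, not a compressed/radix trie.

For each word, the new-node count is its length minus the longest prefix already in the trie:
  "galbel" → 6 new (g, a, l, b, e, l)
  "galnegal" → prefix "gal" already present; 5 new (n, e, g, a, l)
  "sode" → 4 new (s, o, d, e)
  "tordero" → 7 new (t, o, r, d, e, r, o)
  "lukade" → 6 new (l, u, k, a, d, e)
  "gallinrungal" → prefix "gal" already present; 9 new (l, i, n, r, u, n, g, a, l)
  "tordelunetor" → prefix "torde" already present; 7 new (l, u, n, e, t, o, r)
  "sardorkaka" → prefix "s" already present; 9 new (a, r, d, o, r, k, a, k, a)
  "torta" → prefix "tor" already present; 2 new (t, a)
  "galnetata" → prefix "galne" already present; 4 new (t, a, t, a)
  "galsosar" → prefix "gal" already present; 5 new (s, o, s, a, r)
  "morlu" → 5 new (m, o, r, l, u)
Total nodes = 6 + 5 + 4 + 7 + 6 + 9 + 7 + 9 + 2 + 4 + 5 + 5 = 69

69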